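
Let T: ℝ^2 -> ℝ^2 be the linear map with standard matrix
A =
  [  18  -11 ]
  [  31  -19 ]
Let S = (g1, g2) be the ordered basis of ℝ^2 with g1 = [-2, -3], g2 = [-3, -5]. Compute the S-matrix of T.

The j-th column of [T]_S is [T(gj)]_S.
T(g1) = A g1 = [-3, -5] = 0·g1 + g2, so column 1 is [0, 1].
Repeating for g2 and assembling the columns gives [[0, 1], [1, -1]].

[[0, 1], [1, -1]]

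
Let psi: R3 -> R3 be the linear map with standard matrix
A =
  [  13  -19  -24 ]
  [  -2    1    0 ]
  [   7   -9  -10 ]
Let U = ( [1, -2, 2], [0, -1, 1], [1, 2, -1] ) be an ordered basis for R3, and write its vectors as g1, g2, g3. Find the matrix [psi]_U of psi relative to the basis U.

Let P have columns g1, ..., g3. Then [psi]_U = P^(-1) A P.
Here det P = -1, so P^(-1) is integer; computing A P first and then P^(-1)(A P) gives [[2, -3, 0], [2, 3, -2], [1, -2, -1]].

[[2, -3, 0], [2, 3, -2], [1, -2, -1]]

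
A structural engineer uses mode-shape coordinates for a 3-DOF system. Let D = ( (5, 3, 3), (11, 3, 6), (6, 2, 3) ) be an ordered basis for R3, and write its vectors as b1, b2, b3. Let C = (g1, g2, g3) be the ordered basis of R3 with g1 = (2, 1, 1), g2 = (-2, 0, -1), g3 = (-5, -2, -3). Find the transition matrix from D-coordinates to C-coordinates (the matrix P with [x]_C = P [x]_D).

Take x = bj: its D-coordinates are the j-th standard unit vector, so P e_j — column j of P — equals [bj]_C.
b1 = g1 + g2 - g3, giving column 1 = (1, 1, -1); repeating for each j gives P = [[1, 1, 2], [1, -2, -1], [-1, -1, 0]].

[[1, 1, 2], [1, -2, -1], [-1, -1, 0]]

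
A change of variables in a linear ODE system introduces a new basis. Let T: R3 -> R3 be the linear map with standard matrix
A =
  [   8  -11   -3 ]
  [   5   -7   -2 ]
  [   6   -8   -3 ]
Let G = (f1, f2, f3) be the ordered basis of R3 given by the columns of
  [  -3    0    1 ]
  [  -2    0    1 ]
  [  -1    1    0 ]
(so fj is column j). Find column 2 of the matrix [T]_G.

Compute T(f2) = A f2 = (-3, -2, -3) in standard coordinates.
Then write this in G-coordinates: solve for y in y_1 f1 + ... + y_3 f3 = (-3, -2, -3).
This gives y = (1, -2, 0), which is column 2 of [T]_G.

(1, -2, 0)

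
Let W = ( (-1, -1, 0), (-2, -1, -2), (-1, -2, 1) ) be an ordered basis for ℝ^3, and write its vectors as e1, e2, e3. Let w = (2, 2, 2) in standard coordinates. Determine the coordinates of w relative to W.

(4, -2, -2)

[w]_W is the unique c with M c = w, where M has columns e1, ..., e3.
Gaussian elimination on [M | w] yields c = (4, -2, -2).
Check: 4e1 - 2e2 - 2e3 = (2, 2, 2).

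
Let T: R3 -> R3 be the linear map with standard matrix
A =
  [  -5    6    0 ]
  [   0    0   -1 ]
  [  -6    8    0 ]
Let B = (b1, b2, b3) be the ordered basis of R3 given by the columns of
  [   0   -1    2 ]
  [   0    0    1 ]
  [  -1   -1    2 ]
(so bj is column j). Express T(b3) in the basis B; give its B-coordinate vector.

Compute T(b3) = A b3 = (-4, -2, -4) in standard coordinates.
Then write this in B-coordinates: solve for y in y_1 b1 + ... + y_3 b3 = (-4, -2, -4).
This gives y = (0, 0, -2), which is column 3 of [T]_B.

(0, 0, -2)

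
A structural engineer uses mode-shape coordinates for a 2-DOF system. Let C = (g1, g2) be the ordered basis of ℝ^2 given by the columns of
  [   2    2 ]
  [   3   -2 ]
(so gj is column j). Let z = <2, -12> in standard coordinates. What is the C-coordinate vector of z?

[z]_C is the unique c with M c = z, where M has columns g1, g2.
System: 2c_1 + 2c_2 = 2, 3c_1 - 2c_2 = -12; solving gives c_1 = -2, c_2 = 3.
Check: -2g1 + 3g2 = <2, -12>.

<-2, 3>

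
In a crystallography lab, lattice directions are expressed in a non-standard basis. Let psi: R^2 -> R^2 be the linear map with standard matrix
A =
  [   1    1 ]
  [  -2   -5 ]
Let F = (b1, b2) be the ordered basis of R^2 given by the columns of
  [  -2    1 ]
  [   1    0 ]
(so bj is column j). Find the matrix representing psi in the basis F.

[[-1, -2], [-3, -3]]

Let P have columns b1, b2. Then [psi]_F = P^(-1) A P.
Here det P = -1, so P^(-1) is integer; computing A P first and then P^(-1)(A P) gives [[-1, -2], [-3, -3]].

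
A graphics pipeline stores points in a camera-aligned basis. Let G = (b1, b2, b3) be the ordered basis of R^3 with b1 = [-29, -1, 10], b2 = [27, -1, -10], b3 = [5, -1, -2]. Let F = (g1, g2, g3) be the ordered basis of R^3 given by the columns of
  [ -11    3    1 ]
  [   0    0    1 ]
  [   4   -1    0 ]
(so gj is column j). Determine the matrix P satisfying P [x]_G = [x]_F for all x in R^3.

Let M have columns bj and N have columns gj. Then for every x, N [x]_F = x = M [x]_G, so P = N^(-1) M.
Since det N = 1, N^(-1) has integer entries; multiplying gives P = [[2, -2, 0], [-2, 2, 2], [-1, -1, -1]].

[[2, -2, 0], [-2, 2, 2], [-1, -1, -1]]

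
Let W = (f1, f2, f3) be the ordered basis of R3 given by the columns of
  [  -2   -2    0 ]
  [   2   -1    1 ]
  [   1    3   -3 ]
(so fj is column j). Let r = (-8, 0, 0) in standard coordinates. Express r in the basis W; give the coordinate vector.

Write r = c_1 f1 + ... + c_3 f3 and solve for the c_i.
Row-reducing the augmented matrix [M | r] gives c = (0, 4, 4).
Check: 0·f1 + 4f2 + 4f3 = (-8, 0, 0).

(0, 4, 4)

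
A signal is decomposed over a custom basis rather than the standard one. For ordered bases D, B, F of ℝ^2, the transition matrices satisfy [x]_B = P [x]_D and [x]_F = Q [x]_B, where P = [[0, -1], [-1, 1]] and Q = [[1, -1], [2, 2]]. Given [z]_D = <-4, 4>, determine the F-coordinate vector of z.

Apply P to get B-coordinates <-4, 8>, then Q to get F-coordinates.
The result is [z]_F = <-12, 8>.

<-12, 8>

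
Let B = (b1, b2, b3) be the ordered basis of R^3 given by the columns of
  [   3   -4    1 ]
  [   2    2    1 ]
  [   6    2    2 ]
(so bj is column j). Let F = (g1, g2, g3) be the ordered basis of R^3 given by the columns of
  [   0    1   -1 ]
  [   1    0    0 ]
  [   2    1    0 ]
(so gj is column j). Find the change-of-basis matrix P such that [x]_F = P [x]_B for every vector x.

[[2, 2, 1], [2, -2, 0], [-1, 2, -1]]

Take x = bj: its B-coordinates are the j-th standard unit vector, so P e_j — column j of P — equals [bj]_F.
b1 = 2g1 + 2g2 - g3, giving column 1 = (2, 2, -1); repeating for each j gives P = [[2, 2, 1], [2, -2, 0], [-1, 2, -1]].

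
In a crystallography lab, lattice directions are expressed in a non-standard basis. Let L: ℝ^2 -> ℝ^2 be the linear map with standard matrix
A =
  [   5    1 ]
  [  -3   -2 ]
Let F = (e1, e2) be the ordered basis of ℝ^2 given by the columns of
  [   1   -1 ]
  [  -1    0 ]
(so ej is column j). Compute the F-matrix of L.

With P the matrix whose columns are e1, e2, [L]_F = P^(-1) A P.
Column by column: L(e1) = A e1 = [4, -1]; its F-coordinates [1, -3] give column 1.
Continuing for each basis vector yields [L]_F = [[1, -3], [-3, 2]].

[[1, -3], [-3, 2]]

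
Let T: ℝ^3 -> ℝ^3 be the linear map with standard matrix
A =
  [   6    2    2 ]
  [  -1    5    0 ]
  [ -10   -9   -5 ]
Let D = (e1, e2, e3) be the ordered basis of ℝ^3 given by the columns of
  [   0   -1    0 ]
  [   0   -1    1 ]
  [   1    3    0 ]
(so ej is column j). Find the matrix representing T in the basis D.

[[1, -2, -3], [-2, 2, -2], [-2, -2, 3]]

The j-th column of [T]_D is [T(ej)]_D.
T(e1) = A e1 = (2, 0, -5) = e1 - 2e2 - 2e3, so column 1 is (1, -2, -2).
Repeating for e2, e3 and assembling the columns gives [[1, -2, -3], [-2, 2, -2], [-2, -2, 3]].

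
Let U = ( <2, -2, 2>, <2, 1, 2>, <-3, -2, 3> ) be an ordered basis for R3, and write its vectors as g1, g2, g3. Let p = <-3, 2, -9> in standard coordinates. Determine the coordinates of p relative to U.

<-1, -2, -1>

[p]_U is the unique c with M c = p, where M has columns g1, ..., g3.
Row-reducing the augmented matrix [M | p] gives c = (-1, -2, -1).
Check: -g1 - 2g2 - g3 = <-3, 2, -9>.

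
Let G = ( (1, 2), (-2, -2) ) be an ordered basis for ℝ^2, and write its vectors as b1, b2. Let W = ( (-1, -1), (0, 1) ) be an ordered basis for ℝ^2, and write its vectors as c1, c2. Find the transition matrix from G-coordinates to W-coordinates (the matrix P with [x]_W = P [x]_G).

[[-1, 2], [1, 0]]

Take x = bj: its G-coordinates are the j-th standard unit vector, so P e_j — column j of P — equals [bj]_W.
b1 = -c1 + c2, giving column 1 = (-1, 1); repeating for each j gives P = [[-1, 2], [1, 0]].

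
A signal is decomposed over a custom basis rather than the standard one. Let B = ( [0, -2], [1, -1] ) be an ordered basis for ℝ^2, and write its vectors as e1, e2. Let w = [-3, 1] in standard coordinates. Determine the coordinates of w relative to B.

[w]_B is the unique c with M c = w, where M has columns e1, e2.
System: 0c_1 + c_2 = -3, -2c_1 - c_2 = 1; solving gives c_1 = 1, c_2 = -3.
Check: e1 - 3e2 = [-3, 1].

[1, -3]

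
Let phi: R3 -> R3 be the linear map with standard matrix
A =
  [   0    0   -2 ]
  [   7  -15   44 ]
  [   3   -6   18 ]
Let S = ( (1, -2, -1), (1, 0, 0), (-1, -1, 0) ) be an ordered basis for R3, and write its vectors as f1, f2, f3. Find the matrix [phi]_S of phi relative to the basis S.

The j-th column of [phi]_S is [phi(fj)]_S.
phi(f1) = A f1 = (2, -7, -3) = 3f1 + 0·f2 + f3, so column 1 is (3, 0, 1).
Repeating for f2, f3 and assembling the columns gives [[3, -3, -3], [0, 2, 1], [1, -1, -2]].

[[3, -3, -3], [0, 2, 1], [1, -1, -2]]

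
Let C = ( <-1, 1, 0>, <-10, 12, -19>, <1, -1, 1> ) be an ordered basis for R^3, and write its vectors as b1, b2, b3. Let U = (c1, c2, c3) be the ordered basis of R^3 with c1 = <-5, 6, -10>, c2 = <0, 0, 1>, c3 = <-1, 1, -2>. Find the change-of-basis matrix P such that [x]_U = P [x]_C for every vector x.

Let M have columns bj and N have columns cj. Then for every x, N [x]_U = x = M [x]_C, so P = N^(-1) M.
Since det N = -1, N^(-1) has integer entries; multiplying gives P = [[0, 2, 0], [2, 1, -1], [1, 0, -1]].

[[0, 2, 0], [2, 1, -1], [1, 0, -1]]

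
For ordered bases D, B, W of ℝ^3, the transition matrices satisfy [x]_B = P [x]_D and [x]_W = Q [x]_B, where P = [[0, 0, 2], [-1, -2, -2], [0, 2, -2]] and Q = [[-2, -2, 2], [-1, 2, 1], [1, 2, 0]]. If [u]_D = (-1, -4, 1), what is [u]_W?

First [u]_B = P [u]_D = (2, 7, -10).
Then [u]_W = Q [u]_B = (-38, 2, 16).

(-38, 2, 16)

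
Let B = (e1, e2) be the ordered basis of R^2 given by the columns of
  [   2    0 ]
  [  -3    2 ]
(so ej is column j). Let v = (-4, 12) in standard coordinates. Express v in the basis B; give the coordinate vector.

(-2, 3)

[v]_B is the unique c with M c = v, where M has columns e1, e2.
System: 2c_1 + 0c_2 = -4, -3c_1 + 2c_2 = 12; solving gives c_1 = -2, c_2 = 3.
Check: -2e1 + 3e2 = (-4, 12).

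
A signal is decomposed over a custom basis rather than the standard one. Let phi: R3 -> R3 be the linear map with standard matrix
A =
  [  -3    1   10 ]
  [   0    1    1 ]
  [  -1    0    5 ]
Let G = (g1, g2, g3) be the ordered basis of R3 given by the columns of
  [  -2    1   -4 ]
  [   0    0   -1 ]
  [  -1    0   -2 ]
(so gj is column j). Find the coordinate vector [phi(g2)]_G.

Column 2 of [phi]_G is the G-coordinate vector of phi(g2).
In standard coordinates phi(g2) = A g2 = <-3, 0, -1>.
Converting to G: <-3, 0, -1> = g1 - g2 + 0·g3, so the coordinate vector is <1, -1, 0>.

<1, -1, 0>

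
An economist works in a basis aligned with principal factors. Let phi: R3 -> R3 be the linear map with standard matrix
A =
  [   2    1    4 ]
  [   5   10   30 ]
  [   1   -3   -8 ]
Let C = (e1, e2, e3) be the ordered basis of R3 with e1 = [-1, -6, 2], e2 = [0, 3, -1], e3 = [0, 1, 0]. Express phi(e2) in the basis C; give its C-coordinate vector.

[1, 3, -3]

Compute phi(e2) = A e2 = [-1, 0, -1] in standard coordinates.
Then write this in C-coordinates: solve for y in y_1 e1 + ... + y_3 e3 = [-1, 0, -1].
This gives y = [1, 3, -3], which is column 2 of [phi]_C.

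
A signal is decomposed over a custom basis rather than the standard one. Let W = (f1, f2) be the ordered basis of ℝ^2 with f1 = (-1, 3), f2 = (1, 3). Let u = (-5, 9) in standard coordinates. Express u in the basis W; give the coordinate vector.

We seek scalars with c_1 f1 + c_2 f2 = u; equivalently solve M c = u where the columns of M are f1, f2.
System: -c_1 + c_2 = -5, 3c_1 + 3c_2 = 9; solving gives c_1 = 4, c_2 = -1.
Check: 4f1 - f2 = (-5, 9).

(4, -1)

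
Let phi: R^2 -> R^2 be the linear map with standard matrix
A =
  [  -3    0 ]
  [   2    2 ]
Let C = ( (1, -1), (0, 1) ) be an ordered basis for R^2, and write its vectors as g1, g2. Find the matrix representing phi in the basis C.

[[-3, 0], [-3, 2]]

With P the matrix whose columns are g1, g2, [phi]_C = P^(-1) A P.
Column by column: phi(g1) = A g1 = (-3, 0); its C-coordinates (-3, -3) give column 1.
Continuing for each basis vector yields [phi]_C = [[-3, 0], [-3, 2]].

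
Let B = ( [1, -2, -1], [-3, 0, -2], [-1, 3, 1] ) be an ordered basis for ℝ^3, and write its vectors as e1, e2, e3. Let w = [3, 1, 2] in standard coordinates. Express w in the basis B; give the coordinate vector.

[1, -1, 1]

[w]_B is the unique c with M c = w, where M has columns e1, ..., e3.
Gaussian elimination on [M | w] yields c = (1, -1, 1).
Check: e1 - e2 + e3 = [3, 1, 2].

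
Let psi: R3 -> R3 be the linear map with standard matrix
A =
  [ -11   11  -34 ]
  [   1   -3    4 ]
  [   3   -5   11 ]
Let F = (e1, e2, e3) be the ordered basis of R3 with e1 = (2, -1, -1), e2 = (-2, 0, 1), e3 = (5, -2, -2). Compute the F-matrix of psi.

[[-3, 2, 3], [-1, 3, 0], [1, -2, -3]]

With P the matrix whose columns are e1, ..., e3, [psi]_F = P^(-1) A P.
Column by column: psi(e1) = A e1 = (1, 1, 0); its F-coordinates (-3, -1, 1) give column 1.
Continuing for each basis vector yields [psi]_F = [[-3, 2, 3], [-1, 3, 0], [1, -2, -3]].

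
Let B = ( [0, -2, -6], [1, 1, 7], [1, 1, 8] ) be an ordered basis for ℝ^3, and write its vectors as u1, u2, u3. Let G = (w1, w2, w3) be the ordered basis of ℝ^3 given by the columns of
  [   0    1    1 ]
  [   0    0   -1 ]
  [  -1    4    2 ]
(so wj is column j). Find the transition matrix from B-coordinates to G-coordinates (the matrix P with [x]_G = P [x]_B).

[[2, -1, -2], [-2, 2, 2], [2, -1, -1]]

Let M have columns uj and N have columns wj. Then for every x, N [x]_G = x = M [x]_B, so P = N^(-1) M.
Since det N = 1, N^(-1) has integer entries; multiplying gives P = [[2, -1, -2], [-2, 2, 2], [2, -1, -1]].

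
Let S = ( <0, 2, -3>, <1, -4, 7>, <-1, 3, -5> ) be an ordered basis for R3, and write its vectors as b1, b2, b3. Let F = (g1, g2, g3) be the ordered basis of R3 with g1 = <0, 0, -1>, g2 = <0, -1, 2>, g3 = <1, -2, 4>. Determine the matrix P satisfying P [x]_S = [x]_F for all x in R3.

Column j of P is [bj]_F, since P maps S-coordinates to F-coordinates.
Expressing b1 in F: b1 = -g1 - 2g2 + 0·g3, so column 1 of P is <-1, -2, 0>.
Doing the same for each bj gives P = [[-1, 1, -1], [-2, 2, -1], [0, 1, -1]].

[[-1, 1, -1], [-2, 2, -1], [0, 1, -1]]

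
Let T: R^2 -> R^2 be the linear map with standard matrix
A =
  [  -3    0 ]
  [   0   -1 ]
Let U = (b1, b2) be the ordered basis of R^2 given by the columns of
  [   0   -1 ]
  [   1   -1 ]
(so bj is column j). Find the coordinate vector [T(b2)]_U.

[-2, -3]

Compute T(b2) = A b2 = [3, 1] in standard coordinates.
Then write this in U-coordinates: solve for y in y_1 b1 + y_2 b2 = [3, 1].
This gives y = [-2, -3], which is column 2 of [T]_U.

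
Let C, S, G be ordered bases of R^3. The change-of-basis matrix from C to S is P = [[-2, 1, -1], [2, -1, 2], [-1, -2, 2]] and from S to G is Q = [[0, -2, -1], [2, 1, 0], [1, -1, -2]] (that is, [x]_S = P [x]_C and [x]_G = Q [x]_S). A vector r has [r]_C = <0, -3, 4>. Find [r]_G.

Apply P to get S-coordinates <-7, 11, 14>, then Q to get G-coordinates.
The result is [r]_G = <-36, -3, -46>.

<-36, -3, -46>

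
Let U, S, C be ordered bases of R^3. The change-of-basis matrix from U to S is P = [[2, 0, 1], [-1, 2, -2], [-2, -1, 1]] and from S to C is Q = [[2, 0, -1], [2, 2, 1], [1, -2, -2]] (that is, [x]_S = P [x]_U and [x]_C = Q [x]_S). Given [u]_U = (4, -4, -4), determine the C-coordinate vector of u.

First [u]_S = P [u]_U = (4, -4, -8).
Then [u]_C = Q [u]_S = (16, -8, 28).

(16, -8, 28)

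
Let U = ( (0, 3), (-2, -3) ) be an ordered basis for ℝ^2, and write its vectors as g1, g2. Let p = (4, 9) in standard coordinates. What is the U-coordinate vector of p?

(1, -2)

Write p = c_1 g1 + c_2 g2 and solve for the c_i.
System: 0c_1 - 2c_2 = 4, 3c_1 - 3c_2 = 9; solving gives c_1 = 1, c_2 = -2.
Check: g1 - 2g2 = (4, 9).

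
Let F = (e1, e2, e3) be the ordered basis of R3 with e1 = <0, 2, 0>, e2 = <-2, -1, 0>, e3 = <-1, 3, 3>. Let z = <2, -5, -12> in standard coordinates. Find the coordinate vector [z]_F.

<4, 1, -4>

Write z = c_1 e1 + ... + c_3 e3 and solve for the c_i.
Row-reducing the augmented matrix [M | z] gives c = (4, 1, -4).
Check: 4e1 + e2 - 4e3 = <2, -5, -12>.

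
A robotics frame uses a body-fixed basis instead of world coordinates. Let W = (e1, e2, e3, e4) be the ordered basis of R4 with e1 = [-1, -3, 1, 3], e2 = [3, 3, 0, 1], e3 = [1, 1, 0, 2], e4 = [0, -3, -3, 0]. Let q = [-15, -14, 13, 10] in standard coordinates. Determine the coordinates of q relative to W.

We seek scalars with c_1 e1 + ... + c_4 e4 = q; equivalently solve M c = q where the columns of M are e1, ..., e4.
Gaussian elimination on [M | q] yields c = (4, -4, 1, -3).
Check: 4e1 - 4e2 + e3 - 3e4 = [-15, -14, 13, 10].

[4, -4, 1, -3]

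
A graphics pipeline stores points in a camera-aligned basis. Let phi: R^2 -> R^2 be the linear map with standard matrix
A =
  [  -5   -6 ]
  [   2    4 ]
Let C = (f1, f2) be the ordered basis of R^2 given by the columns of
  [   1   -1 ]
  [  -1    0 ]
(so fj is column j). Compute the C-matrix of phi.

The j-th column of [phi]_C is [phi(fj)]_C.
phi(f1) = A f1 = (1, -2) = 2f1 + f2, so column 1 is (2, 1).
Repeating for f2 and assembling the columns gives [[2, 2], [1, -3]].

[[2, 2], [1, -3]]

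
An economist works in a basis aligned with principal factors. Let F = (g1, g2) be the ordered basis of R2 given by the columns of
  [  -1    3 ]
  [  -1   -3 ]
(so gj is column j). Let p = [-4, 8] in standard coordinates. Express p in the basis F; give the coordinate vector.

[-2, -2]

Write p = c_1 g1 + c_2 g2 and solve for the c_i.
System: -c_1 + 3c_2 = -4, -c_1 - 3c_2 = 8; solving gives c_1 = -2, c_2 = -2.
Check: -2g1 - 2g2 = [-4, 8].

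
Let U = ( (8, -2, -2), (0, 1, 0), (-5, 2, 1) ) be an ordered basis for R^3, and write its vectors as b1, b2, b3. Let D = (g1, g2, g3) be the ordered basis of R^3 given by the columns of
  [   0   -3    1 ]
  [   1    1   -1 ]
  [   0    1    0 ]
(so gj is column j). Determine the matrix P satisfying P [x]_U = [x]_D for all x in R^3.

Let M have columns bj and N have columns gj. Then for every x, N [x]_D = x = M [x]_U, so P = N^(-1) M.
Since det N = 1, N^(-1) has integer entries; multiplying gives P = [[2, 1, -1], [-2, 0, 1], [2, 0, -2]].

[[2, 1, -1], [-2, 0, 1], [2, 0, -2]]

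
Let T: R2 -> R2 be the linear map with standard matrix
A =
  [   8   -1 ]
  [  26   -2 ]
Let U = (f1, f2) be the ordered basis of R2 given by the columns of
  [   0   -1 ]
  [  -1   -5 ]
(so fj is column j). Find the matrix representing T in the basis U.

[[3, 1], [-1, 3]]

With P the matrix whose columns are f1, f2, [T]_U = P^(-1) A P.
Column by column: T(f1) = A f1 = <1, 2>; its U-coordinates <3, -1> give column 1.
Continuing for each basis vector yields [T]_U = [[3, 1], [-1, 3]].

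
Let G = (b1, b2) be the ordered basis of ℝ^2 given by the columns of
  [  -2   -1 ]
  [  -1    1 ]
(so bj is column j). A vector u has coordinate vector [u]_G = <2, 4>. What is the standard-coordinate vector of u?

By definition u = 2b1 + 4b2.
Summing componentwise gives <-8, 2>.

<-8, 2>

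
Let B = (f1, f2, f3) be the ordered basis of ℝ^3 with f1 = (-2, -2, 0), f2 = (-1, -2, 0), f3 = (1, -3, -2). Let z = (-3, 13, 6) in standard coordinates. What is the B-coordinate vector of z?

[z]_B is the unique c with M c = z, where M has columns f1, ..., f3.
Solving this 3x3 system gives c = (2, -4, -3).
Check: 2f1 - 4f2 - 3f3 = (-3, 13, 6).

(2, -4, -3)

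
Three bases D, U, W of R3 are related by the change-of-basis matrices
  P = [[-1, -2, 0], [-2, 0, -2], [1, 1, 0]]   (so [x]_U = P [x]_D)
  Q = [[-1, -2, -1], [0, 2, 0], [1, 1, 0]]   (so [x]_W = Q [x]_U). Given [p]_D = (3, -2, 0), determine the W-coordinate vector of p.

Apply P to get U-coordinates (1, -6, 1), then Q to get W-coordinates.
The result is [p]_W = (10, -12, -5).

(10, -12, -5)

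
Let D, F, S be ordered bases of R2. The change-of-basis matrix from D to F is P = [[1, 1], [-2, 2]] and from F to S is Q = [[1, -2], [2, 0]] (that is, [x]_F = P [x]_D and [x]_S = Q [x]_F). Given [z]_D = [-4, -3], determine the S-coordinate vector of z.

[-11, -14]

Apply P to get F-coordinates [-7, 2], then Q to get S-coordinates.
The result is [z]_S = [-11, -14].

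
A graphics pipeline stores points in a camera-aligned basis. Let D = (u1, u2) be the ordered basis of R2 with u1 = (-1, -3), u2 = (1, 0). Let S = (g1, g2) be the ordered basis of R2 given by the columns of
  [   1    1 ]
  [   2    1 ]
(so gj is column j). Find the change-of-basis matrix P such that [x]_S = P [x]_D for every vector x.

Column j of P is [uj]_S, since P maps D-coordinates to S-coordinates.
Expressing u1 in S: u1 = -2g1 + g2, so column 1 of P is (-2, 1).
Doing the same for each uj gives P = [[-2, -1], [1, 2]].

[[-2, -1], [1, 2]]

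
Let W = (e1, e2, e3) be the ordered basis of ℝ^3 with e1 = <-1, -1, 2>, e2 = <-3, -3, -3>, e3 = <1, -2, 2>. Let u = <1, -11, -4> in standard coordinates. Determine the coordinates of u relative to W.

<-3, 2, 4>

We seek scalars with c_1 e1 + ... + c_3 e3 = u; equivalently solve M c = u where the columns of M are e1, ..., e3.
Gaussian elimination on [M | u] yields c = (-3, 2, 4).
Check: -3e1 + 2e2 + 4e3 = <1, -11, -4>.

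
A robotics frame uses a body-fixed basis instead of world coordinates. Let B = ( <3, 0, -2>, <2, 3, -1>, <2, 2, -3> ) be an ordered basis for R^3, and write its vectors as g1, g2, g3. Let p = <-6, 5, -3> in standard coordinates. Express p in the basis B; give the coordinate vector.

Write p = c_1 g1 + ... + c_3 g3 and solve for the c_i.
Row-reducing the augmented matrix [M | p] gives c = (-4, -1, 4).
Check: -4g1 - g2 + 4g3 = <-6, 5, -3>.

<-4, -1, 4>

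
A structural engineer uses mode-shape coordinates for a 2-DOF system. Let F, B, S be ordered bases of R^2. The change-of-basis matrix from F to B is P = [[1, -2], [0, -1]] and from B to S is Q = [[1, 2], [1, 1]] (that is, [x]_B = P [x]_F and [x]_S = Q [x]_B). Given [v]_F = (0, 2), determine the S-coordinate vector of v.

(-8, -6)

First [v]_B = P [v]_F = (-4, -2).
Then [v]_S = Q [v]_B = (-8, -6).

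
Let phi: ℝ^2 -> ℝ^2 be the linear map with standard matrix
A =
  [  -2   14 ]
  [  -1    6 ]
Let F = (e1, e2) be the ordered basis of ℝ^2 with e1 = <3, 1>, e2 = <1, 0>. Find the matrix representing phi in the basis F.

[[3, -1], [-1, 1]]

Let P have columns e1, e2. Then [phi]_F = P^(-1) A P.
Here det P = -1, so P^(-1) is integer; computing A P first and then P^(-1)(A P) gives [[3, -1], [-1, 1]].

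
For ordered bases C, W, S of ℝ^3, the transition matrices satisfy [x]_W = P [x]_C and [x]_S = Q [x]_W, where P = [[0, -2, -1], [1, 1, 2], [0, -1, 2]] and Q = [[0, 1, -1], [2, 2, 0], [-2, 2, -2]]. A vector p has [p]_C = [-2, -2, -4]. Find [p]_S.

Apply P to get W-coordinates [8, -12, -6], then Q to get S-coordinates.
The result is [p]_S = [-6, -8, -28].

[-6, -8, -28]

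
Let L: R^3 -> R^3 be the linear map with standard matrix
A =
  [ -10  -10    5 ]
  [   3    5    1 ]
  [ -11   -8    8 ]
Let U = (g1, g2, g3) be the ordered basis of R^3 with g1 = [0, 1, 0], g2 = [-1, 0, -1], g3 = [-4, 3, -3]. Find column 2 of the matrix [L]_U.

[2, 3, -2]

Column 2 of [L]_U is the U-coordinate vector of L(g2).
In standard coordinates L(g2) = A g2 = [5, -4, 3].
Converting to U: [5, -4, 3] = 2g1 + 3g2 - 2g3, so the coordinate vector is [2, 3, -2].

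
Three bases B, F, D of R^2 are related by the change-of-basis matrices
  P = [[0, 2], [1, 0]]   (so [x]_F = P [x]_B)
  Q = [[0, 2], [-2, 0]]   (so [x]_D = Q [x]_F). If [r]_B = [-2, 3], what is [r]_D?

[-4, -12]

Composing the changes, [r]_D = Q P [r]_B.
Q P = [[2, 0], [0, -4]]; applying this to [-2, 3] gives [-4, -12].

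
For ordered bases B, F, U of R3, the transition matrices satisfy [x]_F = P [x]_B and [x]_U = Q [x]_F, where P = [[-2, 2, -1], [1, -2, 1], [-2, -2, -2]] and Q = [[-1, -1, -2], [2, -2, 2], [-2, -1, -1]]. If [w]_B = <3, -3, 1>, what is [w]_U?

Apply P to get F-coordinates <-13, 10, -2>, then Q to get U-coordinates.
The result is [w]_U = <7, -50, 18>.

<7, -50, 18>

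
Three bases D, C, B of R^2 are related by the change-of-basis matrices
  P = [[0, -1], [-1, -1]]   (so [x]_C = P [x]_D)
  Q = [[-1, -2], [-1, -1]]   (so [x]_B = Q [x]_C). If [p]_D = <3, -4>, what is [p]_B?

First [p]_C = P [p]_D = <4, 1>.
Then [p]_B = Q [p]_C = <-6, -5>.

<-6, -5>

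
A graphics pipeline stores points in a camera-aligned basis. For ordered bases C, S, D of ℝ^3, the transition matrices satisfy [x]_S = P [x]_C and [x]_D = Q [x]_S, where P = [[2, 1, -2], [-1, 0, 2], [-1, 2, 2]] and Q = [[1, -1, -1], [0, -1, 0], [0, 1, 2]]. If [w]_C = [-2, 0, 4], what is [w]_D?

Composing the changes, [w]_D = Q P [w]_C.
Q P = [[4, -1, -6], [1, 0, -2], [-3, 4, 6]]; applying this to [-2, 0, 4] gives [-32, -10, 30].

[-32, -10, 30]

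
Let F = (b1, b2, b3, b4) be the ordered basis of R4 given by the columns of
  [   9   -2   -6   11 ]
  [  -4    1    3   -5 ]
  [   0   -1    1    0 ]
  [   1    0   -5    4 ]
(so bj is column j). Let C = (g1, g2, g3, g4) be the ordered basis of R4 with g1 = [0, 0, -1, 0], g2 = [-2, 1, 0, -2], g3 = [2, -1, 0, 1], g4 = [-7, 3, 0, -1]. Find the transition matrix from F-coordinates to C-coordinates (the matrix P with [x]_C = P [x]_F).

Let M have columns bj and N have columns gj. Then for every x, N [x]_C = x = M [x]_F, so P = N^(-1) M.
Since det N = -1, N^(-1) has integer entries; multiplying gives P = [[0, 1, -1, 0], [1, -1, 2, -1], [2, -2, -1, 1], [-1, 0, 0, -1]].

[[0, 1, -1, 0], [1, -1, 2, -1], [2, -2, -1, 1], [-1, 0, 0, -1]]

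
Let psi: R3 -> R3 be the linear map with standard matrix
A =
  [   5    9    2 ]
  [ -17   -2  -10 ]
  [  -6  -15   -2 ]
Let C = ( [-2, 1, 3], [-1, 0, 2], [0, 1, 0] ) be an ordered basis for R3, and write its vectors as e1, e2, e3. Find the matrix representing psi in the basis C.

The j-th column of [psi]_C is [psi(ej)]_C.
psi(e1) = A e1 = [5, 2, -9] = -e1 - 3e2 + 3e3, so column 1 is [-1, -3, 3].
Repeating for e2, e3 and assembling the columns gives [[-1, 0, -3], [-3, 1, -3], [3, -3, 1]].

[[-1, 0, -3], [-3, 1, -3], [3, -3, 1]]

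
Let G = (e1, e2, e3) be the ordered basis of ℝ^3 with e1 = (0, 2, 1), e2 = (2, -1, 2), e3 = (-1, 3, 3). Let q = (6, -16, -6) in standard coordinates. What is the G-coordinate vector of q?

(-4, 2, -2)

[q]_G is the unique c with M c = q, where M has columns e1, ..., e3.
Row-reducing the augmented matrix [M | q] gives c = (-4, 2, -2).
Check: -4e1 + 2e2 - 2e3 = (6, -16, -6).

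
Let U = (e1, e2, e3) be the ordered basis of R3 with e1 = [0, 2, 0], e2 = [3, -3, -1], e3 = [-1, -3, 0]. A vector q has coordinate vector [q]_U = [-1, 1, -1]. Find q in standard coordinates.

[4, -2, -1]

By definition q = -e1 + e2 - e3.
Summing componentwise gives [4, -2, -1].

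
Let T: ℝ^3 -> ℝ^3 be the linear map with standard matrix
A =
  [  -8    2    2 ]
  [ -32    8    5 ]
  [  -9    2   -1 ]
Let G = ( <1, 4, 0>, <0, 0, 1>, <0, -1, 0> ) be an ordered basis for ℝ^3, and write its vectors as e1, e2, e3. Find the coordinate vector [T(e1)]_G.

Compute T(e1) = A e1 = <0, 0, -1> in standard coordinates.
Then write this in G-coordinates: solve for y in y_1 e1 + ... + y_3 e3 = <0, 0, -1>.
This gives y = <0, -1, 0>, which is column 1 of [T]_G.

<0, -1, 0>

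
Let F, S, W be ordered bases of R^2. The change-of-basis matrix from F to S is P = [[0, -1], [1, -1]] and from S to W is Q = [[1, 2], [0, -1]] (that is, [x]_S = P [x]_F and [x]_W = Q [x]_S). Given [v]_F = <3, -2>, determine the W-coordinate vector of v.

<12, -5>

Composing the changes, [v]_W = Q P [v]_F.
Q P = [[2, -3], [-1, 1]]; applying this to <3, -2> gives <12, -5>.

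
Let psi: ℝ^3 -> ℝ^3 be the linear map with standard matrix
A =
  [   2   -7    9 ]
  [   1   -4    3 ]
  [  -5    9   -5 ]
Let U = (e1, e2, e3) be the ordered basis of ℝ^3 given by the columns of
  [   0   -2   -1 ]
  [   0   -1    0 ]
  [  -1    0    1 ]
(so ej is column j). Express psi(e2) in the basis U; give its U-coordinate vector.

[0, -2, 1]

Column 2 of [psi]_U is the U-coordinate vector of psi(e2).
In standard coordinates psi(e2) = A e2 = [3, 2, 1].
Converting to U: [3, 2, 1] = 0·e1 - 2e2 + e3, so the coordinate vector is [0, -2, 1].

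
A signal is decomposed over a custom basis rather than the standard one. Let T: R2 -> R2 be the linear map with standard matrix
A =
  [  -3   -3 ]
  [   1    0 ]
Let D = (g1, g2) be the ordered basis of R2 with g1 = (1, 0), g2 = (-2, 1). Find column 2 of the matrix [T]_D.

(-1, -2)

Compute T(g2) = A g2 = (3, -2) in standard coordinates.
Then write this in D-coordinates: solve for y in y_1 g1 + y_2 g2 = (3, -2).
This gives y = (-1, -2), which is column 2 of [T]_D.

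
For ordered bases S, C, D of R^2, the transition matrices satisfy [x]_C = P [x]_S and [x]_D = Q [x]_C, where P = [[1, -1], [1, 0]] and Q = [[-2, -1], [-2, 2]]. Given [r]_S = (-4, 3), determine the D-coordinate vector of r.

(18, 6)

First [r]_C = P [r]_S = (-7, -4).
Then [r]_D = Q [r]_C = (18, 6).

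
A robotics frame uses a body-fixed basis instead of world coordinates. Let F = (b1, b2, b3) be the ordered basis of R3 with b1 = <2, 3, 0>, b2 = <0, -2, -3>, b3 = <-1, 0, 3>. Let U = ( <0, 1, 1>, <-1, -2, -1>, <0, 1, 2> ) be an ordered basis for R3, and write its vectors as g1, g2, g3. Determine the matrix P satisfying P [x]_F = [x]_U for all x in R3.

Let M have columns bj and N have columns gj. Then for every x, N [x]_U = x = M [x]_F, so P = N^(-1) M.
Since det N = 1, N^(-1) has integer entries; multiplying gives P = [[0, -1, 0], [-2, 0, 1], [-1, -1, 2]].

[[0, -1, 0], [-2, 0, 1], [-1, -1, 2]]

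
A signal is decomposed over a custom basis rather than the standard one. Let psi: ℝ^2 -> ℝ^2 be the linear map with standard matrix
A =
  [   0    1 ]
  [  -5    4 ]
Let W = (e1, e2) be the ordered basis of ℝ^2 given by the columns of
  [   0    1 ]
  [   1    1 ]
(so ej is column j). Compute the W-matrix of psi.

[[3, -2], [1, 1]]

The j-th column of [psi]_W is [psi(ej)]_W.
psi(e1) = A e1 = <1, 4> = 3e1 + e2, so column 1 is <3, 1>.
Repeating for e2 and assembling the columns gives [[3, -2], [1, 1]].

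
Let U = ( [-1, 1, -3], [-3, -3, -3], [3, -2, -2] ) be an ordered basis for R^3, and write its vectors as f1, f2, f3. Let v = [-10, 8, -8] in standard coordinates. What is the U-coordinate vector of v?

[v]_U is the unique c with M c = v, where M has columns f1, ..., f3.
Row-reducing the augmented matrix [M | v] gives c = (4, 0, -2).
Check: 4f1 + 0·f2 - 2f3 = [-10, 8, -8].

[4, 0, -2]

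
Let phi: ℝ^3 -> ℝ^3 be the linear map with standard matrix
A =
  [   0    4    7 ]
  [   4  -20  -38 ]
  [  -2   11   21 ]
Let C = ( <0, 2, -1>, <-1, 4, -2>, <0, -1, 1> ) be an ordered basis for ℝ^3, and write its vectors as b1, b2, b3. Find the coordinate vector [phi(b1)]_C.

<1, -1, 0>

Column 1 of [phi]_C is the C-coordinate vector of phi(b1).
In standard coordinates phi(b1) = A b1 = <1, -2, 1>.
Converting to C: <1, -2, 1> = b1 - b2 + 0·b3, so the coordinate vector is <1, -1, 0>.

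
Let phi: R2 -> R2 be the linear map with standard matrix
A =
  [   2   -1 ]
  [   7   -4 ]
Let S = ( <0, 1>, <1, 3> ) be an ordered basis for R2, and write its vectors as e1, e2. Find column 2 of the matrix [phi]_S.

Column 2 of [phi]_S is the S-coordinate vector of phi(e2).
In standard coordinates phi(e2) = A e2 = <-1, -5>.
Converting to S: <-1, -5> = -2e1 - e2, so the coordinate vector is <-2, -1>.

<-2, -1>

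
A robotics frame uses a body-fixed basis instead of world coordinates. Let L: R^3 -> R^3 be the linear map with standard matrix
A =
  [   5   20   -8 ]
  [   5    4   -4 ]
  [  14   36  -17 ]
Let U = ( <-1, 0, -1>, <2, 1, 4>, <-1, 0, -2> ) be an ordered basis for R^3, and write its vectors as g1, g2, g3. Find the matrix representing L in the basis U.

With P the matrix whose columns are g1, ..., g3, [L]_U = P^(-1) A P.
Column by column: L(g1) = A g1 = <3, -1, 3>; its U-coordinates <-3, -1, -2> give column 1.
Continuing for each basis vector yields [L]_U = [[-3, 0, -2], [-1, -2, 3], [-2, -2, -3]].

[[-3, 0, -2], [-1, -2, 3], [-2, -2, -3]]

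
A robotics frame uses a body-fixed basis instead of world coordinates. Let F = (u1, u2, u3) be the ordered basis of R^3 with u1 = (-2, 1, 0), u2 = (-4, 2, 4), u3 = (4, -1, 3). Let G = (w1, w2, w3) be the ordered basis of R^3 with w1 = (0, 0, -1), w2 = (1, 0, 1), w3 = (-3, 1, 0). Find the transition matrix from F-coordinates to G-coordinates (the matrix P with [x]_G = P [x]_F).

[[1, -2, -2], [1, 2, 1], [1, 2, -1]]

Let M have columns uj and N have columns wj. Then for every x, N [x]_G = x = M [x]_F, so P = N^(-1) M.
Since det N = -1, N^(-1) has integer entries; multiplying gives P = [[1, -2, -2], [1, 2, 1], [1, 2, -1]].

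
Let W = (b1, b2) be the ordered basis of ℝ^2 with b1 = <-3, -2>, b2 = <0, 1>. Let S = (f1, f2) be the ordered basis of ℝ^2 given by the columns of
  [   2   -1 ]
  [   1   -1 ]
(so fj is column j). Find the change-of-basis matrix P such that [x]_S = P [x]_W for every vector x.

[[-1, -1], [1, -2]]

Column j of P is [bj]_S, since P maps W-coordinates to S-coordinates.
Expressing b1 in S: b1 = -f1 + f2, so column 1 of P is <-1, 1>.
Doing the same for each bj gives P = [[-1, -1], [1, -2]].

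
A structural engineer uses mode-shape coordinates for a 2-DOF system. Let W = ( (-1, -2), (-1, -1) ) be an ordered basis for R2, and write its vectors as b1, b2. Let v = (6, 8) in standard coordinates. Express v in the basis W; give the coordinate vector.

Write v = c_1 b1 + c_2 b2 and solve for the c_i.
System: -c_1 - c_2 = 6, -2c_1 - c_2 = 8; solving gives c_1 = -2, c_2 = -4.
Check: -2b1 - 4b2 = (6, 8).

(-2, -4)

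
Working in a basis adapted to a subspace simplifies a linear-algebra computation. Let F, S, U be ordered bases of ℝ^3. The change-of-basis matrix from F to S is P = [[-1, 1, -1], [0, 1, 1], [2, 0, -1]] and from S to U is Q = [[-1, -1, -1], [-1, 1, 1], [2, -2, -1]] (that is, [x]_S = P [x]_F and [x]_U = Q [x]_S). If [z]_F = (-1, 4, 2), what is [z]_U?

First [z]_S = P [z]_F = (3, 6, -4).
Then [z]_U = Q [z]_S = (-5, -1, -2).

(-5, -1, -2)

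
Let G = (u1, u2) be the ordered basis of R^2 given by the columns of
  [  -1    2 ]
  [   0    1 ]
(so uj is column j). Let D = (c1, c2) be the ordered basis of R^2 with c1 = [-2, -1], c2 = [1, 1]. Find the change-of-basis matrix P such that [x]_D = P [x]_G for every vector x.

[[1, -1], [1, 0]]

Column j of P is [uj]_D, since P maps G-coordinates to D-coordinates.
Expressing u1 in D: u1 = c1 + c2, so column 1 of P is [1, 1].
Doing the same for each uj gives P = [[1, -1], [1, 0]].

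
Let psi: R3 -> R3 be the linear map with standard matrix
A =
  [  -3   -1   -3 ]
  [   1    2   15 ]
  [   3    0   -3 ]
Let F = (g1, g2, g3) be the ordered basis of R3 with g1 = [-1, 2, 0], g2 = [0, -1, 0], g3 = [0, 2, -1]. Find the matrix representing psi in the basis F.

[[-1, -1, -1], [1, 0, 3], [3, 0, -3]]

Let P have columns g1, ..., g3. Then [psi]_F = P^(-1) A P.
Here det P = -1, so P^(-1) is integer; computing A P first and then P^(-1)(A P) gives [[-1, -1, -1], [1, 0, 3], [3, 0, -3]].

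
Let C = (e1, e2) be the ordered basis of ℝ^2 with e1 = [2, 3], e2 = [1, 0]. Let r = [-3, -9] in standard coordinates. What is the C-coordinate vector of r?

[r]_C is the unique c with M c = r, where M has columns e1, e2.
System: 2c_1 + c_2 = -3, 3c_1 + 0c_2 = -9; solving gives c_1 = -3, c_2 = 3.
Check: -3e1 + 3e2 = [-3, -9].

[-3, 3]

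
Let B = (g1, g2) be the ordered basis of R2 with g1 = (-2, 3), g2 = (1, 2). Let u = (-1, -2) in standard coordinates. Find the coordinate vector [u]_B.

[u]_B is the unique c with M c = u, where M has columns g1, g2.
System: -2c_1 + c_2 = -1, 3c_1 + 2c_2 = -2; solving gives c_1 = 0, c_2 = -1.
Check: 0·g1 - g2 = (-1, -2).

(0, -1)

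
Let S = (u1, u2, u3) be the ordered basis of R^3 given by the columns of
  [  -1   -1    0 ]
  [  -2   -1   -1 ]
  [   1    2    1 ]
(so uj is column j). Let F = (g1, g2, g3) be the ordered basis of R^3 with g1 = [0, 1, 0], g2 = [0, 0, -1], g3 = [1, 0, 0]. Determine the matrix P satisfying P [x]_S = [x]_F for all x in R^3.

Column j of P is [uj]_F, since P maps S-coordinates to F-coordinates.
Expressing u1 in F: u1 = -2g1 - g2 - g3, so column 1 of P is [-2, -1, -1].
Doing the same for each uj gives P = [[-2, -1, -1], [-1, -2, -1], [-1, -1, 0]].

[[-2, -1, -1], [-1, -2, -1], [-1, -1, 0]]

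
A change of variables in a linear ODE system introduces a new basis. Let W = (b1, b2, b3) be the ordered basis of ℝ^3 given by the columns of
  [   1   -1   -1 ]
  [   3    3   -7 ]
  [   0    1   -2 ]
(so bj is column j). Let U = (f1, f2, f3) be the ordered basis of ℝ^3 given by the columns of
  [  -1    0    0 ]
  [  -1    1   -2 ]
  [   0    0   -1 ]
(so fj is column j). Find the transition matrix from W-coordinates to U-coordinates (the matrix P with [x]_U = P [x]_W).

[[-1, 1, 1], [2, 2, -2], [0, -1, 2]]

Column j of P is [bj]_U, since P maps W-coordinates to U-coordinates.
Expressing b1 in U: b1 = -f1 + 2f2 + 0·f3, so column 1 of P is (-1, 2, 0).
Doing the same for each bj gives P = [[-1, 1, 1], [2, 2, -2], [0, -1, 2]].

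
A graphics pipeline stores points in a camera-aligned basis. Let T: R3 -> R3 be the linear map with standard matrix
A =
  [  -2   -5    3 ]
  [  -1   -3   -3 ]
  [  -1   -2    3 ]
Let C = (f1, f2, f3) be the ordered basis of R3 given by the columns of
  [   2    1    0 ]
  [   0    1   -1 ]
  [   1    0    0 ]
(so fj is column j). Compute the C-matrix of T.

The j-th column of [T]_C is [T(fj)]_C.
T(f1) = A f1 = (-1, -5, 1) = f1 - 3f2 + 2f3, so column 1 is (1, -3, 2).
Repeating for f2, f3 and assembling the columns gives [[1, -3, 2], [-3, -1, 1], [2, 3, -2]].

[[1, -3, 2], [-3, -1, 1], [2, 3, -2]]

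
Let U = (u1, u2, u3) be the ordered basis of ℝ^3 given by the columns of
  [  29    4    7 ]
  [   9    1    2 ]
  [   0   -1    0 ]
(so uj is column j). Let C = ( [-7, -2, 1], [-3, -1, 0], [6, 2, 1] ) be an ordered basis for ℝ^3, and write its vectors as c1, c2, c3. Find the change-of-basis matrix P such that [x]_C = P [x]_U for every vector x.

[[-2, -1, -1], [-1, 1, 2], [2, 0, 1]]

Take x = uj: its U-coordinates are the j-th standard unit vector, so P e_j — column j of P — equals [uj]_C.
u1 = -2c1 - c2 + 2c3, giving column 1 = [-2, -1, 2]; repeating for each j gives P = [[-2, -1, -1], [-1, 1, 2], [2, 0, 1]].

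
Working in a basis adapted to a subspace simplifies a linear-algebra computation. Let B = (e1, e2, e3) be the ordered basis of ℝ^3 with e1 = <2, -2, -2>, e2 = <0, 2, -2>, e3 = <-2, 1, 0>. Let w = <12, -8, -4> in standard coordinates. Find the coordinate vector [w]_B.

[w]_B is the unique c with M c = w, where M has columns e1, ..., e3.
Row-reducing the augmented matrix [M | w] gives c = (2, 0, -4).
Check: 2e1 + 0·e2 - 4e3 = <12, -8, -4>.

<2, 0, -4>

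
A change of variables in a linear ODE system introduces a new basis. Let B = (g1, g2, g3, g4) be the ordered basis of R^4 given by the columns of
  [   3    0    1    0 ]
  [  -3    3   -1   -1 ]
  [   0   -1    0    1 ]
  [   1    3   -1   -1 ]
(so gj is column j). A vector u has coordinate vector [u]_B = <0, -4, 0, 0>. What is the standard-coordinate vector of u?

<0, -12, 4, -12>

u = M [u]_B, where M has columns g1, ..., g4.
Carrying out the matrix-vector product, u = <0, -12, 4, -12>.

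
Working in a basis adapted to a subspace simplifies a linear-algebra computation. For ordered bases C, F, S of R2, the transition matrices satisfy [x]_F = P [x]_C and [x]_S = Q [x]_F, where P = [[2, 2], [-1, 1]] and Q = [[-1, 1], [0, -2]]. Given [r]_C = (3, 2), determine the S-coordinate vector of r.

(-11, 2)

First [r]_F = P [r]_C = (10, -1).
Then [r]_S = Q [r]_F = (-11, 2).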